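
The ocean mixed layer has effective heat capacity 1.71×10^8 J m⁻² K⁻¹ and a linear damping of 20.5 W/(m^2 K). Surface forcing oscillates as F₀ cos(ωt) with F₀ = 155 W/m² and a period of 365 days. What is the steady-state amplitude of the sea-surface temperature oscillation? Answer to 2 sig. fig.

3.9 K

Areal heat capacity C = 1.71×10^8 J m⁻² K⁻¹ (given).
Angular frequency ω = 2π / T = 2π / 3.15×10^7 s = 1.99×10^-7 s⁻¹.
√((Cω)² + λ²) = √((34.1)² + 20.5²) = 39.8 W/(m²·K).
Amplitude A = F₀ / √((Cω)²+λ²) = 155 / 39.8 = 3.90 K.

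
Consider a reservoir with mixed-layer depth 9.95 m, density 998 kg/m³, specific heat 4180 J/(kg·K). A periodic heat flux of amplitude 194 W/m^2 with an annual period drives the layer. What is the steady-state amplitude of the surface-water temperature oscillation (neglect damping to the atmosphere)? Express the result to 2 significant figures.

23 K

Areal heat capacity C = ρ c_p D = 998 × 4180 × 9.95 = 4.15×10^7 J m⁻² K⁻¹.
Angular frequency ω = 2π / T = 2π / 3.15×10^7 s = 1.99×10^-7 s⁻¹.
Cω = 4.15×10^7 × 1.99×10^-7 = 8.27 W/(m²·K).
Amplitude A = F₀ / (Cω) = 194 / 8.27 = 23.5 K.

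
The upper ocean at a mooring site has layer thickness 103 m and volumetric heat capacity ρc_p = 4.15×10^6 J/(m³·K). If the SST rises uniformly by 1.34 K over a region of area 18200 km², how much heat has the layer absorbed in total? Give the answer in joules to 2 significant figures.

Areal heat capacity C = ρc_p × D = 4.15×10^6 × 103 = 4.27×10^8 J/(m^2 K).
Heat per unit area: q = C ΔT = 4.27×10^8 × 1.34 = 5.73×10^8 J/m².
Total heat: Q = q × A = 5.73×10^8 × (18200 × 10⁶ m²) = 1.04×10^19 J.

1.0×10^19 J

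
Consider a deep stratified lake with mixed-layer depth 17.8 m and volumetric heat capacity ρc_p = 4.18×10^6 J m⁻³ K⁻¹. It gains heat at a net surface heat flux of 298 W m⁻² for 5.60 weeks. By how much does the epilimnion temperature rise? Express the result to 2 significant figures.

Areal heat capacity C = ρc_p × D = 4.18×10^6 × 17.8 = 7.44×10^7 J/(m²·K).
Net heat input Q = F Δt = 298 × (5.60 weeks × 6.048×10^5 s/week) = 1.01×10^9 J/m².
ΔT = Q / C = 1.01×10^9 / 7.44×10^7 = 13.6 K.

14 K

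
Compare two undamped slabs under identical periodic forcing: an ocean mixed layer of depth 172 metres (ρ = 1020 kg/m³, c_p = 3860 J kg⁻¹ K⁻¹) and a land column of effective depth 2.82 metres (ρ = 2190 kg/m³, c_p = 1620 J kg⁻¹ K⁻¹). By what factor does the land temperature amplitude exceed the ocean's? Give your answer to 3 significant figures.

67.7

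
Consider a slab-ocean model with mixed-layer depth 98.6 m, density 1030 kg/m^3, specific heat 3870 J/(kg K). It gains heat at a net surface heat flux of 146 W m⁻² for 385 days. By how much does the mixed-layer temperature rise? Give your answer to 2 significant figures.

12 K

Areal heat capacity C = ρ c_p D = 1030 × 3870 × 98.6 = 3.93×10^8 J m⁻² K⁻¹.
Net heat input Q = F Δt = 146 × (385 days × 86400 s/day) = 4.86×10^9 J/m².
ΔT = Q / C = 4.86×10^9 / 3.93×10^8 = 12.4 K.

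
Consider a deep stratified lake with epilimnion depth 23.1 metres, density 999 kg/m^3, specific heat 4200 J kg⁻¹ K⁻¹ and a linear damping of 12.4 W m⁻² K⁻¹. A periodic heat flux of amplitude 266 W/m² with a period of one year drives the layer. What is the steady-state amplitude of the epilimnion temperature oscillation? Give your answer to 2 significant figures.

12 K

Areal heat capacity C = ρ c_p D = 999 × 4200 × 23.1 = 9.69×10^7 J/(m^2 K).
Angular frequency ω = 2π / T = 2π / 3.15×10^7 s = 1.99×10^-7 s⁻¹.
√((Cω)² + λ²) = √((19.3)² + 12.4²) = 22.9 W/(m²·K).
Amplitude A = F₀ / √((Cω)²+λ²) = 266 / 22.9 = 11.6 K.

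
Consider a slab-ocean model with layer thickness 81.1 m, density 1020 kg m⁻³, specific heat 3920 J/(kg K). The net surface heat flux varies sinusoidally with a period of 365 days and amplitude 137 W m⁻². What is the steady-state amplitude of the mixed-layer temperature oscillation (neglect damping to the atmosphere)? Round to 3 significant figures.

Areal heat capacity C = ρ c_p D = 1020 × 3920 × 81.1 = 3.24×10^8 J m⁻² K⁻¹.
Angular frequency ω = 2π / T = 2π / 3.15×10^7 s = 1.99×10^-7 s⁻¹.
Cω = 3.24×10^8 × 1.99×10^-7 = 64.6 W/(m²·K).
Amplitude A = F₀ / (Cω) = 137 / 64.6 = 2.12 K.

2.12 K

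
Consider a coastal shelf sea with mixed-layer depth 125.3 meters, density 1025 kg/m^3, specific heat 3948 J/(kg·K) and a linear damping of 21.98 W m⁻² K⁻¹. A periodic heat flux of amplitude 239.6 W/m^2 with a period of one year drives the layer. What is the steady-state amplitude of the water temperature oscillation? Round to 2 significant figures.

2.3 K

Areal heat capacity C = ρ c_p D = 1025 × 3948 × 125.3 = 5.07×10^8 J m⁻² K⁻¹.
Angular frequency ω = 2π / T = 2π / 3.15×10^7 s = 1.99×10^-7 s⁻¹.
√((Cω)² + λ²) = √((101)² + 21.98²) = 103 W/(m²·K).
Amplitude A = F₀ / √((Cω)²+λ²) = 239.6 / 103 = 2.32 K.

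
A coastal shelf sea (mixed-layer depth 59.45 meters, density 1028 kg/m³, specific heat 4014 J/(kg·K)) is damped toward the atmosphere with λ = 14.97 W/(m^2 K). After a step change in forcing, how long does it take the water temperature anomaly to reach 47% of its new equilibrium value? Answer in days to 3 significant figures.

120 days

Areal heat capacity C = ρ c_p D = 1028 × 4014 × 59.45 = 2.45×10^8 J/(m²·K).
τ = C / λ = 2.45×10^8 / 14.97 = 1.64×10^7 s.
Fraction reached: 1 − e^(−t/τ) = 0.47 ⇒ t = −τ ln(1 − 0.47) = τ × 0.635.
t = 1.04×10^7 s = 120 days.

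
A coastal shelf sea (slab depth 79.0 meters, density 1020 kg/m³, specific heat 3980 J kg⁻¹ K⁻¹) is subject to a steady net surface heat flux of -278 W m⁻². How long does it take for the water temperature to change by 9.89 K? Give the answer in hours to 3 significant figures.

Areal heat capacity C = ρ c_p D = 1020 × 3980 × 79.0 = 3.21×10^8 J/(m^2 K).
Time required: Δt = C ΔT / F = 3.21×10^8 × -9.89 / -278 = 1.14×10^7 s.
In hours: 1.14×10^7 s / (3600 s/hour) = 3170 hours.

3170 hours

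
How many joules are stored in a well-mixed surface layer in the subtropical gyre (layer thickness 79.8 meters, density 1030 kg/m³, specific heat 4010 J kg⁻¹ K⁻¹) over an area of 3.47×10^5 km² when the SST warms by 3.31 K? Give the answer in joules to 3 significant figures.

3.79×10^20 J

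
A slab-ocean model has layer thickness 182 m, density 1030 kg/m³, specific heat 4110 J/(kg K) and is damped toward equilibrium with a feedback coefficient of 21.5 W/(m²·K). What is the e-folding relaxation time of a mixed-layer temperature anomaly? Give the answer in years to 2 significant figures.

Areal heat capacity C = ρ c_p D = 1030 × 4110 × 182 = 7.70×10^8 J/(m^2 K).
Relaxation time τ = C / λ = 7.70×10^8 / 21.5 = 3.58×10^7 s.
In years: 3.58×10^7 s / (3.156×10^7 s/year) = 1.14 years.

1.1 years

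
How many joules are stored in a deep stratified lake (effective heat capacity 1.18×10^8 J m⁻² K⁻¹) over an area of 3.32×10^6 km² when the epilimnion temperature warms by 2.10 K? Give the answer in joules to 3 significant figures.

Areal heat capacity C = 1.18×10^8 J m⁻² K⁻¹ (given).
Heat per unit area: q = C ΔT = 1.18×10^8 × 2.10 = 2.48×10^8 J/m².
Total heat: Q = q × A = 2.48×10^8 × (3.32×10^6 × 10⁶ m²) = 8.23×10^20 J.

8.23×10^20 J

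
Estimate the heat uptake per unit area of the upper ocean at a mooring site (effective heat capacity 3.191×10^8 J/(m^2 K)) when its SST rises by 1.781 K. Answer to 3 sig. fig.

Areal heat capacity C = 3.191×10^8 J/(m^2 K) (given).
ΔQ = C ΔT = 3.19×10^8 × 1.781 = 5.68×10^8 J/m².

5.68×10^8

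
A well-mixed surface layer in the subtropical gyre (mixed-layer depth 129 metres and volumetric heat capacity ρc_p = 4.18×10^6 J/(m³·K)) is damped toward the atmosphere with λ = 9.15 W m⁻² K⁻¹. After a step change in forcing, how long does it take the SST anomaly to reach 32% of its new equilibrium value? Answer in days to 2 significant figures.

Areal heat capacity C = ρc_p × D = 4.18×10^6 × 129 = 5.39×10^8 J m⁻² K⁻¹.
τ = C / λ = 5.39×10^8 / 9.15 = 5.89×10^7 s.
Fraction reached: 1 − e^(−t/τ) = 0.32 ⇒ t = −τ ln(1 − 0.32) = τ × 0.386.
t = 2.27×10^7 s = 263 days.

260 days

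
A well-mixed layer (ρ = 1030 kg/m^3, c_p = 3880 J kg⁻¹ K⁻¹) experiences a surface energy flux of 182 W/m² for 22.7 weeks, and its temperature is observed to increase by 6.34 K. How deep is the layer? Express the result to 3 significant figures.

98.6 m

Heat input Q = F Δt = 182 × 1.37×10^7 s = 2.50×10^9 J/m².
Required areal heat capacity C = Q / ΔT = 3.94×10^8 J/(m²·K).
Depth D = C / (ρ c_p) = 3.94×10^8 / (1030 × 3880) = 98.6 m.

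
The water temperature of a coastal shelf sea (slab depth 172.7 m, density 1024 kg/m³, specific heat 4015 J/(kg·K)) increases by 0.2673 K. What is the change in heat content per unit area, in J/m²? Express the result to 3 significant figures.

Areal heat capacity C = ρ c_p D = 1024 × 4015 × 172.7 = 7.10×10^8 J/(m^2 K).
ΔQ = C ΔT = 7.10×10^8 × 0.2673 = 1.90×10^8 J/m².

1.90×10^8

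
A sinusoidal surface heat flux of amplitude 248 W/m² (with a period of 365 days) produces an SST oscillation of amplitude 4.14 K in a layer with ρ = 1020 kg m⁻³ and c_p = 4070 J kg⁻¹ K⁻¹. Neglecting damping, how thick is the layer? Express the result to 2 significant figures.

ω = 2π / 3.15×10^7 s = 1.99×10^-7 s⁻¹.
Required C = F₀ / (A ω) = 248 / (4.14 × 1.99×10^-7) = 3.01×10^8 J/(m²·K).
D = C / (ρ c_p) = 3.01×10^8 / (1020 × 4070) = 72.4 m.

72 m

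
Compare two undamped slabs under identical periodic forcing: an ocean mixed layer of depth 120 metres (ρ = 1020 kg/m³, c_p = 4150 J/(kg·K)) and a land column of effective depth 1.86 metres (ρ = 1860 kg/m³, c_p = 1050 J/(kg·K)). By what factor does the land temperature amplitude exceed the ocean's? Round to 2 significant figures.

140

C_ocean = 1020 × 4150 × 120 = 5.08×10^8 J/(m²·K).
C_land = 1860 × 1050 × 1.86 = 3.63×10^6 J/(m²·K).
Undamped amplitude ∝ 1/C, so A_land/A_ocean = C_ocean/C_land = 140.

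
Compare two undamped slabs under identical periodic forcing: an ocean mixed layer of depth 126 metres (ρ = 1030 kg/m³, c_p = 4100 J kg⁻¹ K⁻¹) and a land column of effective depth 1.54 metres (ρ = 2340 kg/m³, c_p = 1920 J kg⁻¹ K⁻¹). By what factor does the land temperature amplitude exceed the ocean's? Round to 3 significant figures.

C_ocean = 1030 × 4100 × 126 = 5.32×10^8 J/(m²·K).
C_land = 2340 × 1920 × 1.54 = 6.92×10^6 J/(m²·K).
Undamped amplitude ∝ 1/C, so A_land/A_ocean = C_ocean/C_land = 76.9.

76.9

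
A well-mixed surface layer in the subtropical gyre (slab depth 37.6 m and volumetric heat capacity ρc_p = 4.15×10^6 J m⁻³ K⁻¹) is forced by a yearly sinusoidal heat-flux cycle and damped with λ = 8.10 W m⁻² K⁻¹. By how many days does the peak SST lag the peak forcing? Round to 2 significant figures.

Areal heat capacity C = ρc_p × D = 4.15×10^6 × 37.6 = 1.56×10^8 J m⁻² K⁻¹.
ω = 2π / 3.15×10^7 s = 1.99×10^-7 s⁻¹.
Phase lag φ = arctan(Cω/λ) = arctan(31.1/8.10) = 1.32 rad.
Time lag = φ / ω = 1.32 / 1.99×10^-7 = 6.60×10^6 s = 76.4 days.

76 days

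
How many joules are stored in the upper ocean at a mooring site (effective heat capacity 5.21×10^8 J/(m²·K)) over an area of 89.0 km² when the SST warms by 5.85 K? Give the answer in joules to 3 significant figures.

Areal heat capacity C = 5.21×10^8 J/(m²·K) (given).
Heat per unit area: q = C ΔT = 5.21×10^8 × 5.85 = 3.05×10^9 J/m².
Total heat: Q = q × A = 3.05×10^9 × (89.0 × 10⁶ m²) = 2.71×10^17 J.

2.71×10^17 J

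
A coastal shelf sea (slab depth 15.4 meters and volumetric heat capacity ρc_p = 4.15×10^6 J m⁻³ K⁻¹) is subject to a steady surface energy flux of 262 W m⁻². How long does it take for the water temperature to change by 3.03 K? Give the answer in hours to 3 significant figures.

Areal heat capacity C = ρc_p × D = 4.15×10^6 × 15.4 = 6.39×10^7 J/(m²·K).
Time required: Δt = C ΔT / F = 6.39×10^7 × 3.03 / 262 = 7.39×10^5 s.
In hours: 7.39×10^5 s / (3600 s/hour) = 205 hours.

205 hours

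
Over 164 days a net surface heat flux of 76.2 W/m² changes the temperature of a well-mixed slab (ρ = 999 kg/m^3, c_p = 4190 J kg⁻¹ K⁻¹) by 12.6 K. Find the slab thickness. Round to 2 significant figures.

20 m

Heat input Q = F Δt = 76.2 × 1.42×10^7 s = 1.08×10^9 J/m².
Required areal heat capacity C = Q / ΔT = 8.57×10^7 J/(m²·K).
Depth D = C / (ρ c_p) = 8.57×10^7 / (999 × 4190) = 20.5 m.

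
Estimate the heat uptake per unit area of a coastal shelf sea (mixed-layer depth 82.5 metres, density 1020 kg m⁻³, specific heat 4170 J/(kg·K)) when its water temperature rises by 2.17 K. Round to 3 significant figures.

Areal heat capacity C = ρ c_p D = 1020 × 4170 × 82.5 = 3.51×10^8 J/(m²·K).
ΔQ = C ΔT = 3.51×10^8 × 2.17 = 7.61×10^8 J/m².

7.61×10^8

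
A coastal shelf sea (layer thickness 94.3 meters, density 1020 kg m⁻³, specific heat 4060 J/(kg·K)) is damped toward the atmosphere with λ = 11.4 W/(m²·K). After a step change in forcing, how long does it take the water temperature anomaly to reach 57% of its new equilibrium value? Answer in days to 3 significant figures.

335 days

Areal heat capacity C = ρ c_p D = 1020 × 4060 × 94.3 = 3.91×10^8 J m⁻² K⁻¹.
τ = C / λ = 3.91×10^8 / 11.4 = 3.43×10^7 s.
Fraction reached: 1 − e^(−t/τ) = 0.57 ⇒ t = −τ ln(1 − 0.57) = τ × 0.844.
t = 2.89×10^7 s = 335 days.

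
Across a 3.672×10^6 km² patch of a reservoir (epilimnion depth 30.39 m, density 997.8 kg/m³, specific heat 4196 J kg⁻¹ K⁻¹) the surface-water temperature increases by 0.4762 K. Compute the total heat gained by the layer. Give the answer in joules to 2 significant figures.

Areal heat capacity C = ρ c_p D = 997.8 × 4196 × 30.39 = 1.27×10^8 J/(m²·K).
Heat per unit area: q = C ΔT = 1.27×10^8 × 0.4762 = 6.06×10^7 J/m².
Total heat: Q = q × A = 6.06×10^7 × (3.672×10^6 × 10⁶ m²) = 2.22×10^20 J.

2.2×10^20 J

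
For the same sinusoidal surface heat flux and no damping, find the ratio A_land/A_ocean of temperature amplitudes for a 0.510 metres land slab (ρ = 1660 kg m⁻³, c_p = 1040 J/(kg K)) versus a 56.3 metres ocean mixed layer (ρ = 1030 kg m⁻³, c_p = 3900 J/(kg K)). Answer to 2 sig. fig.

C_ocean = 1030 × 3900 × 56.3 = 2.26×10^8 J/(m²·K).
C_land = 1660 × 1040 × 0.510 = 8.80×10^5 J/(m²·K).
Undamped amplitude ∝ 1/C, so A_land/A_ocean = C_ocean/C_land = 257.

260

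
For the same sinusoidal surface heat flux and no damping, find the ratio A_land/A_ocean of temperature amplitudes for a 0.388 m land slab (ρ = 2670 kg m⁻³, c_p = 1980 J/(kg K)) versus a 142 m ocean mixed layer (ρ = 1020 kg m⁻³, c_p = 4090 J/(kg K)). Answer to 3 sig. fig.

289

C_ocean = 1020 × 4090 × 142 = 5.92×10^8 J/(m²·K).
C_land = 2670 × 1980 × 0.388 = 2.05×10^6 J/(m²·K).
Undamped amplitude ∝ 1/C, so A_land/A_ocean = C_ocean/C_land = 289.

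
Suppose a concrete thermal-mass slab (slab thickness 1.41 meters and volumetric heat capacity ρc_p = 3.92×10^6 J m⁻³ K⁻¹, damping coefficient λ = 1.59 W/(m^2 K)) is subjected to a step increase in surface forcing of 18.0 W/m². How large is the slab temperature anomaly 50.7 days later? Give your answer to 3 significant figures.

8.11 K

Areal heat capacity C = ρc_p × D = 3.92×10^6 × 1.41 = 5.53×10^6 J m⁻² K⁻¹.
τ = C / λ = 5.53×10^6 / 1.59 = 3.48×10^6 s.
Equilibrium anomaly ΔT_eq = F / λ = 18.0 / 1.59 = 11.3 K.
t = 50.7 days = 4.38×10^6 s, so t/τ = 1.26.
ΔT(t) = ΔT_eq (1 − e^(−t/τ)) = 11.3 × (1 − e^−1.26) = 8.11 K.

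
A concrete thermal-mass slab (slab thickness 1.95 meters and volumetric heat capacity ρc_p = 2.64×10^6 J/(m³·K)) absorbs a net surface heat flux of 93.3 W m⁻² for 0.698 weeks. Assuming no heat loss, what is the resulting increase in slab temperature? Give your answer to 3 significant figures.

Areal heat capacity C = ρc_p × D = 2.64×10^6 × 1.95 = 5.15×10^6 J m⁻² K⁻¹.
Net heat input Q = F Δt = 93.3 × (0.698 weeks × 6.048×10^5 s/week) = 3.94×10^7 J/m².
ΔT = Q / C = 3.94×10^7 / 5.15×10^6 = 7.65 K.

7.65 K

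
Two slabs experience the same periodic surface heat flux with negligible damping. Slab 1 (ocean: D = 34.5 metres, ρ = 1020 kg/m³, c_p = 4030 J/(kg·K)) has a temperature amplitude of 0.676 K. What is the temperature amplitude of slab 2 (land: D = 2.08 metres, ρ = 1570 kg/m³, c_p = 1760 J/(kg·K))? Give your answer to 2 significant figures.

C_ocean = 1.42×10^8 J/(m²·K); C_land = 5.75×10^6 J/(m²·K).
A ∝ 1/C ⇒ A_land = A_ocean × C_ocean/C_land = 0.676 × 24.7 = 16.7 K.

17 K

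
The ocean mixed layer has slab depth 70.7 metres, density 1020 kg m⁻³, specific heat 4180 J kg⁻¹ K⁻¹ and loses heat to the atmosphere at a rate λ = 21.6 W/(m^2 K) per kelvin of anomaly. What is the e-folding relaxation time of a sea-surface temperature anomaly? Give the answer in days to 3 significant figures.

Areal heat capacity C = ρ c_p D = 1020 × 4180 × 70.7 = 3.01×10^8 J/(m²·K).
Relaxation time τ = C / λ = 3.01×10^8 / 21.6 = 1.40×10^7 s.
In days: 1.40×10^7 s / (86400 s/day) = 162 days.

162 days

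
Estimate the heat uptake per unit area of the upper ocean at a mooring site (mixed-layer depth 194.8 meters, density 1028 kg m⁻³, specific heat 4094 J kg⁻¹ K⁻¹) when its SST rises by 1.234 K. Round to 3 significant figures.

Areal heat capacity C = ρ c_p D = 1028 × 4094 × 194.8 = 8.20×10^8 J/(m²·K).
ΔQ = C ΔT = 8.20×10^8 × 1.234 = 1.01×10^9 J/m².

1.01×10^9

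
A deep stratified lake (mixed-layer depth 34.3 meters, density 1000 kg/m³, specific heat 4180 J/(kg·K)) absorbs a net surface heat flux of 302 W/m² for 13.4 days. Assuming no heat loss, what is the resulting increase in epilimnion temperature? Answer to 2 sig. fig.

2.4 K

Areal heat capacity C = ρ c_p D = 1000 × 4180 × 34.3 = 1.43×10^8 J/(m²·K).
Net heat input Q = F Δt = 302 × (13.4 days × 86400 s/day) = 3.50×10^8 J/m².
ΔT = Q / C = 3.50×10^8 / 1.43×10^8 = 2.44 K.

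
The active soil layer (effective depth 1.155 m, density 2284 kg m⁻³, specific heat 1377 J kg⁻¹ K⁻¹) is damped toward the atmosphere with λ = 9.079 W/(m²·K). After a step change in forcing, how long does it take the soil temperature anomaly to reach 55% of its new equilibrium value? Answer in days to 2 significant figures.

Areal heat capacity C = ρ c_p D = 2284 × 1377 × 1.155 = 3.63×10^6 J/(m²·K).
τ = C / λ = 3.63×10^6 / 9.079 = 4.00×10^5 s.
Fraction reached: 1 − e^(−t/τ) = 0.55 ⇒ t = −τ ln(1 − 0.55) = τ × 0.799.
t = 3.19×10^5 s = 3.70 days.

3.7 days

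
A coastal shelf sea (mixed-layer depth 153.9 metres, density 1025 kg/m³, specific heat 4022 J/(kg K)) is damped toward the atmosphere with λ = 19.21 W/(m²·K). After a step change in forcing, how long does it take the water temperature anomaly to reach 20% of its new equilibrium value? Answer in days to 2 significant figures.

Areal heat capacity C = ρ c_p D = 1025 × 4022 × 153.9 = 6.34×10^8 J m⁻² K⁻¹.
τ = C / λ = 6.34×10^8 / 19.21 = 3.30×10^7 s.
Fraction reached: 1 − e^(−t/τ) = 0.20 ⇒ t = −τ ln(1 − 0.20) = τ × 0.223.
t = 7.37×10^6 s = 85.3 days.

85 days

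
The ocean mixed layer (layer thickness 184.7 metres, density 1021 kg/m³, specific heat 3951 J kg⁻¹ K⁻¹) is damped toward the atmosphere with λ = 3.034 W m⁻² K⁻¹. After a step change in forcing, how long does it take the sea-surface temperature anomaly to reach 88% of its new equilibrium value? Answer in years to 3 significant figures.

Areal heat capacity C = ρ c_p D = 1021 × 3951 × 184.7 = 7.45×10^8 J/(m²·K).
τ = C / λ = 7.45×10^8 / 3.034 = 2.46×10^8 s.
Fraction reached: 1 − e^(−t/τ) = 0.88 ⇒ t = −τ ln(1 − 0.88) = τ × 2.12.
t = 5.21×10^8 s = 16.5 years.

16.5 years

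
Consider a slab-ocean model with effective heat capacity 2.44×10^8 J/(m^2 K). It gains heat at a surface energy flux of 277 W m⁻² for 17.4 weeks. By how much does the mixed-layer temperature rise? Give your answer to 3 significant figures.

11.9 K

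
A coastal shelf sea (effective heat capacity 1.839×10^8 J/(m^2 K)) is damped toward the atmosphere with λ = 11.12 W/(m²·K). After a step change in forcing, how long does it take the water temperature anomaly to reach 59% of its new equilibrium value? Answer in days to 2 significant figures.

Areal heat capacity C = 1.839×10^8 J/(m^2 K) (given).
τ = C / λ = 1.84×10^8 / 11.12 = 1.65×10^7 s.
Fraction reached: 1 − e^(−t/τ) = 0.59 ⇒ t = −τ ln(1 − 0.59) = τ × 0.892.
t = 1.47×10^7 s = 171 days.

170 days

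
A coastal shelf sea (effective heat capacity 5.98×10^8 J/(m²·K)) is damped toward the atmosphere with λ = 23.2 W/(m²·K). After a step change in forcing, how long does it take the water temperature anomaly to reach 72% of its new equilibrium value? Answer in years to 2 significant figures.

Areal heat capacity C = 5.98×10^8 J/(m²·K) (given).
τ = C / λ = 5.98×10^8 / 23.2 = 2.58×10^7 s.
Fraction reached: 1 − e^(−t/τ) = 0.72 ⇒ t = −τ ln(1 − 0.72) = τ × 1.27.
t = 3.28×10^7 s = 1.04 years.

1.0 years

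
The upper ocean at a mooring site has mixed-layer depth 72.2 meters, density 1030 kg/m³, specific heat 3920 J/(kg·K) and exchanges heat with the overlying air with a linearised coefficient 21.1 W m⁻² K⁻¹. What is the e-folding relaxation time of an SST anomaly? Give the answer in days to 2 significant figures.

Areal heat capacity C = ρ c_p D = 1030 × 3920 × 72.2 = 2.92×10^8 J m⁻² K⁻¹.
Relaxation time τ = C / λ = 2.92×10^8 / 21.1 = 1.38×10^7 s.
In days: 1.38×10^7 s / (86400 s/day) = 160 days.

160 days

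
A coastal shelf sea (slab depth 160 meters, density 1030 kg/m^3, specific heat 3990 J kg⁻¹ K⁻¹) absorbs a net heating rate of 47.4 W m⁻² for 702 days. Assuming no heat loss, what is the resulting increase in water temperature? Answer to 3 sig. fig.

Areal heat capacity C = ρ c_p D = 1030 × 3990 × 160 = 6.58×10^8 J/(m^2 K).
Net heat input Q = F Δt = 47.4 × (702 days × 86400 s/day) = 2.87×10^9 J/m².
ΔT = Q / C = 2.87×10^9 / 6.58×10^8 = 4.37 K.

4.37 K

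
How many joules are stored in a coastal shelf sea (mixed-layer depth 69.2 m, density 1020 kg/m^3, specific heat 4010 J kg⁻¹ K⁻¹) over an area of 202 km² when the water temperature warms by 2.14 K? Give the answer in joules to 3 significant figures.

1.22×10^17 J

Areal heat capacity C = ρ c_p D = 1020 × 4010 × 69.2 = 2.83×10^8 J/(m²·K).
Heat per unit area: q = C ΔT = 2.83×10^8 × 2.14 = 6.06×10^8 J/m².
Total heat: Q = q × A = 6.06×10^8 × (202 × 10⁶ m²) = 1.22×10^17 J.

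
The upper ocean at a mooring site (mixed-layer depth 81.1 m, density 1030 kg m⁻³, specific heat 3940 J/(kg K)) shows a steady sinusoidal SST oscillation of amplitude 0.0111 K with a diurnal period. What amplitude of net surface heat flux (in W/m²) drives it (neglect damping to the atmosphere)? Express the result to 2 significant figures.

270

Areal heat capacity C = ρ c_p D = 1030 × 3940 × 81.1 = 3.29×10^8 J/(m^2 K).
ω = 2π / 86400 s = 7.27×10^-5 s⁻¹.
Cω = 3.29×10^8 × 7.27×10^-5 = 23900 W/(m²·K).
F₀ = A × Cω = 0.0111 × 23900 = 266 W/m².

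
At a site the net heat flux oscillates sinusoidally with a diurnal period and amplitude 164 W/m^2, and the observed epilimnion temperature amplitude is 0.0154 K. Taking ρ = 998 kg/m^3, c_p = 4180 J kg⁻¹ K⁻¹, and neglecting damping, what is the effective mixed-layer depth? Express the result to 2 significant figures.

35 m

ω = 2π / 86400 s = 7.27×10^-5 s⁻¹.
Required C = F₀ / (A ω) = 164 / (0.0154 × 7.27×10^-5) = 1.46×10^8 J/(m²·K).
D = C / (ρ c_p) = 1.46×10^8 / (998 × 4180) = 35.1 m.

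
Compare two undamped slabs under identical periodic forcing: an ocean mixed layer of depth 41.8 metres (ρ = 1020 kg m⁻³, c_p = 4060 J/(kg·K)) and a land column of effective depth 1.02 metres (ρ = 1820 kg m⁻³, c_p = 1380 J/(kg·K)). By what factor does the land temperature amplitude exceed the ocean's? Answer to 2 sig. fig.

C_ocean = 1020 × 4060 × 41.8 = 1.73×10^8 J/(m²·K).
C_land = 1820 × 1380 × 1.02 = 2.56×10^6 J/(m²·K).
Undamped amplitude ∝ 1/C, so A_land/A_ocean = C_ocean/C_land = 67.6.

68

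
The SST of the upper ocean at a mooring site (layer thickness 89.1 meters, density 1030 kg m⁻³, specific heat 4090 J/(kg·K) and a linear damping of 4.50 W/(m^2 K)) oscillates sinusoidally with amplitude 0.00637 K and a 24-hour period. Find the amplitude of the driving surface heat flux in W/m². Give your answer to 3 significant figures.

174

Areal heat capacity C = ρ c_p D = 1030 × 4090 × 89.1 = 3.75×10^8 J m⁻² K⁻¹.
ω = 2π / 86400 s = 7.27×10^-5 s⁻¹.
√((Cω)² + λ²) = √((27300)² + 4.50²) = 27300 W/(m²·K).
F₀ = A × √((Cω)²+λ²) = 0.00637 × 27300 = 174 W/m².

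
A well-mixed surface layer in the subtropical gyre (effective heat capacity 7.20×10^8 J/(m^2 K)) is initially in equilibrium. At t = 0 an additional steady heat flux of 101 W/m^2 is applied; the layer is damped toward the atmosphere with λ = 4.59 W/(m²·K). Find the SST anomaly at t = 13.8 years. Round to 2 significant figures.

21 K

Areal heat capacity C = 7.20×10^8 J/(m^2 K) (given).
τ = C / λ = 7.20×10^8 / 4.59 = 1.57×10^8 s.
Equilibrium anomaly ΔT_eq = F / λ = 101 / 4.59 = 22.0 K.
t = 13.8 years = 4.35×10^8 s, so t/τ = 2.78.
ΔT(t) = ΔT_eq (1 − e^(−t/τ)) = 22.0 × (1 − e^−2.78) = 20.6 K.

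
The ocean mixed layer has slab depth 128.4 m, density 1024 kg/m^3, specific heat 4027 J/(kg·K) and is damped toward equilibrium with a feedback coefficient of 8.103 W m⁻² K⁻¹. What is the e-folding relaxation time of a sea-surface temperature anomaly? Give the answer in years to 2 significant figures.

Areal heat capacity C = ρ c_p D = 1024 × 4027 × 128.4 = 5.29×10^8 J/(m^2 K).
Relaxation time τ = C / λ = 5.29×10^8 / 8.103 = 6.53×10^7 s.
In years: 6.53×10^7 s / (3.156×10^7 s/year) = 2.07 years.

2.1 years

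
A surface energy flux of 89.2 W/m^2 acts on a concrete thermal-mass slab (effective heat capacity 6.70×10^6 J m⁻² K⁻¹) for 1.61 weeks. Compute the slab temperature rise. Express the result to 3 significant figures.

13.0 K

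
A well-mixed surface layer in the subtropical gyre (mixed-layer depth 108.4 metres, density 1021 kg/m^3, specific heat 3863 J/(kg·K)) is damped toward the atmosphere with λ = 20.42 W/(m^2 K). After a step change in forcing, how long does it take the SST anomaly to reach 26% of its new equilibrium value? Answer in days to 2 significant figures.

73 days

Areal heat capacity C = ρ c_p D = 1021 × 3863 × 108.4 = 4.28×10^8 J/(m^2 K).
τ = C / λ = 4.28×10^8 / 20.42 = 2.09×10^7 s.
Fraction reached: 1 − e^(−t/τ) = 0.26 ⇒ t = −τ ln(1 − 0.26) = τ × 0.301.
t = 6.30×10^6 s = 73.0 days.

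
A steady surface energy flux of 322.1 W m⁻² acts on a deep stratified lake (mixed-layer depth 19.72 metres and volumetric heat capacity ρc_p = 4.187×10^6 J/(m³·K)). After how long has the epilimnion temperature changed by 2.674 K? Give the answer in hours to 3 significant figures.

190 hours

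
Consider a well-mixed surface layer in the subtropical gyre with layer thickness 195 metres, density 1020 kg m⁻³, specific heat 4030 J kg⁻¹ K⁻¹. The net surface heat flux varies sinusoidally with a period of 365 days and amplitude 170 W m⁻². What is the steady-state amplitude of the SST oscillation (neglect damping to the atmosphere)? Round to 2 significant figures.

Areal heat capacity C = ρ c_p D = 1020 × 4030 × 195 = 8.02×10^8 J/(m^2 K).
Angular frequency ω = 2π / T = 2π / 3.15×10^7 s = 1.99×10^-7 s⁻¹.
Cω = 8.02×10^8 × 1.99×10^-7 = 160 W/(m²·K).
Amplitude A = F₀ / (Cω) = 170 / 160 = 1.06 K.

1.1 K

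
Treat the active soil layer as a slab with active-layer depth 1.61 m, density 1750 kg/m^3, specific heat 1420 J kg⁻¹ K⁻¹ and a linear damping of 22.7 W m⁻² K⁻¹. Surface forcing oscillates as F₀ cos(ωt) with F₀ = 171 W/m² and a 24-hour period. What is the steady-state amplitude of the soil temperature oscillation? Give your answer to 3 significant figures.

0.586 K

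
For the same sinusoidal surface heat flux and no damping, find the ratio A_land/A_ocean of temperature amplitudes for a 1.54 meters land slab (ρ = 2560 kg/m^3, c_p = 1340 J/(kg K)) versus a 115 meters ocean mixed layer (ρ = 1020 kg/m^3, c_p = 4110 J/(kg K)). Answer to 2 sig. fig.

91

C_ocean = 1020 × 4110 × 115 = 4.82×10^8 J/(m²·K).
C_land = 2560 × 1340 × 1.54 = 5.28×10^6 J/(m²·K).
Undamped amplitude ∝ 1/C, so A_land/A_ocean = C_ocean/C_land = 91.3.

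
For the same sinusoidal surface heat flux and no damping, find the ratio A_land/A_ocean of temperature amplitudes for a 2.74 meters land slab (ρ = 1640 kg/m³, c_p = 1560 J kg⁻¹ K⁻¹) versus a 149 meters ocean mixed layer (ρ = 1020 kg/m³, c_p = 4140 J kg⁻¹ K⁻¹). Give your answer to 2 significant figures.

C_ocean = 1020 × 4140 × 149 = 6.29×10^8 J/(m²·K).
C_land = 1640 × 1560 × 2.74 = 7.01×10^6 J/(m²·K).
Undamped amplitude ∝ 1/C, so A_land/A_ocean = C_ocean/C_land = 89.8.

90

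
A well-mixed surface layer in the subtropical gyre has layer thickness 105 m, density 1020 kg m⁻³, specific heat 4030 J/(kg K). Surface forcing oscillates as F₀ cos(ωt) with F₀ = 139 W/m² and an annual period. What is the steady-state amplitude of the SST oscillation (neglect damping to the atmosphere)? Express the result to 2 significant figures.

1.6 K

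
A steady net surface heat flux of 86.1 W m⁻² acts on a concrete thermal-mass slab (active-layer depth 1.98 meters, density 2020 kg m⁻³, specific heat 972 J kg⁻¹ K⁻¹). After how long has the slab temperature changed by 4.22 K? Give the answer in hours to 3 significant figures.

52.9 hours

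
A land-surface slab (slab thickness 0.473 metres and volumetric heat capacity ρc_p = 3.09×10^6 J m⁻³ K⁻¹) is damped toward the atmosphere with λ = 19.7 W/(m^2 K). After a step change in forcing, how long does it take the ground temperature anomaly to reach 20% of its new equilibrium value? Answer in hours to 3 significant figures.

4.60 hours

Areal heat capacity C = ρc_p × D = 3.09×10^6 × 0.473 = 1.46×10^6 J/(m²·K).
τ = C / λ = 1.46×10^6 / 19.7 = 74200 s.
Fraction reached: 1 − e^(−t/τ) = 0.20 ⇒ t = −τ ln(1 − 0.20) = τ × 0.223.
t = 16600 s = 4.60 hours.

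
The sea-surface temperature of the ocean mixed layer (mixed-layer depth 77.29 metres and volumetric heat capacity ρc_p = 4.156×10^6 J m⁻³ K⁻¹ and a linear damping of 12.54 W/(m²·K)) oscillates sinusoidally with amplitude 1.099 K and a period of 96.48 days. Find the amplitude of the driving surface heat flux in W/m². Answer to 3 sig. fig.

Areal heat capacity C = ρc_p × D = 4.156×10^6 × 77.29 = 3.21×10^8 J/(m²·K).
ω = 2π / 8.34×10^6 s = 7.54×10^-7 s⁻¹.
√((Cω)² + λ²) = √((242)² + 12.54²) = 242 W/(m²·K).
F₀ = A × √((Cω)²+λ²) = 1.099 × 242 = 266 W/m².

266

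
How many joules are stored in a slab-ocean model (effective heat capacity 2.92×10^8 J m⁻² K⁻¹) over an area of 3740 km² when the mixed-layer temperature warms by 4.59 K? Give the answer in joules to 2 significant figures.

5.0×10^18 J

Areal heat capacity C = 2.92×10^8 J m⁻² K⁻¹ (given).
Heat per unit area: q = C ΔT = 2.92×10^8 × 4.59 = 1.34×10^9 J/m².
Total heat: Q = q × A = 1.34×10^9 × (3740 × 10⁶ m²) = 5.01×10^18 J.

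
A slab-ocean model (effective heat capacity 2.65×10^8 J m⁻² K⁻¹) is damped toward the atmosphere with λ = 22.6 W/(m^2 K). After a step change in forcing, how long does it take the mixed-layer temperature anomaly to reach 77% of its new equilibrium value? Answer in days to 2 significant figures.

Areal heat capacity C = 2.65×10^8 J m⁻² K⁻¹ (given).
τ = C / λ = 2.65×10^8 / 22.6 = 1.17×10^7 s.
Fraction reached: 1 − e^(−t/τ) = 0.77 ⇒ t = −τ ln(1 − 0.77) = τ × 1.47.
t = 1.72×10^7 s = 199 days.

200 days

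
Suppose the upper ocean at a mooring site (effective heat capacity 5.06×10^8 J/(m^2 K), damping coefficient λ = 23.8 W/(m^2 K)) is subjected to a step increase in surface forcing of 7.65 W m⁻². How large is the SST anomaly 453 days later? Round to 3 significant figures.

Areal heat capacity C = 5.06×10^8 J/(m^2 K) (given).
τ = C / λ = 5.06×10^8 / 23.8 = 2.13×10^7 s.
Equilibrium anomaly ΔT_eq = F / λ = 7.65 / 23.8 = 0.321 K.
t = 453 days = 3.91×10^7 s, so t/τ = 1.84.
ΔT(t) = ΔT_eq (1 − e^(−t/τ)) = 0.321 × (1 − e^−1.84) = 0.270 K.

0.270 K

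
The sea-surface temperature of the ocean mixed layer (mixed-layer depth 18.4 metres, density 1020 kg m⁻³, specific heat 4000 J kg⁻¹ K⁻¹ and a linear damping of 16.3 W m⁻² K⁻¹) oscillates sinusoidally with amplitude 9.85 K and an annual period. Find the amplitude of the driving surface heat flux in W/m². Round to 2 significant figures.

220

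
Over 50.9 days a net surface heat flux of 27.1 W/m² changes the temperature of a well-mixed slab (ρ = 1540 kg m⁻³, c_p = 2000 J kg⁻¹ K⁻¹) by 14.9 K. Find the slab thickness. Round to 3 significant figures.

2.60 m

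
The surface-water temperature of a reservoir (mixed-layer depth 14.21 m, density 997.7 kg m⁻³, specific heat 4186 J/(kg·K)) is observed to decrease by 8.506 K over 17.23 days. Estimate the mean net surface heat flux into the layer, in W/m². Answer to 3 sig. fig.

-339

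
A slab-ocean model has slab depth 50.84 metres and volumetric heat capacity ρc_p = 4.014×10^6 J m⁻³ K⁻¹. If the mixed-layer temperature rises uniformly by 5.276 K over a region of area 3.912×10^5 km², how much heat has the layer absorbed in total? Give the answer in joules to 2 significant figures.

Areal heat capacity C = ρc_p × D = 4.014×10^6 × 50.84 = 2.04×10^8 J/(m²·K).
Heat per unit area: q = C ΔT = 2.04×10^8 × 5.276 = 1.08×10^9 J/m².
Total heat: Q = q × A = 1.08×10^9 × (3.912×10^5 × 10⁶ m²) = 4.21×10^20 J.

4.2×10^20 J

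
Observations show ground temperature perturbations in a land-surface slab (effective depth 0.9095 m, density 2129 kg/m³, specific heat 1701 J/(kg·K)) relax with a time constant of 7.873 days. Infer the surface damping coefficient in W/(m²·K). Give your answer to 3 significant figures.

4.84

Areal heat capacity C = ρ c_p D = 2129 × 1701 × 0.9095 = 3.29×10^6 J/(m^2 K).
τ = 7.873 days = 6.80×10^5 s.
λ = C / τ = 3.29×10^6 / 6.80×10^5 = 4.84 W/(m²·K).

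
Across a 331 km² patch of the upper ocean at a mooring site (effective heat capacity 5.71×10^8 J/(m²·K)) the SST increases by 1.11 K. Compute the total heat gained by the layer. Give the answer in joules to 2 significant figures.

Areal heat capacity C = 5.71×10^8 J/(m²·K) (given).
Heat per unit area: q = C ΔT = 5.71×10^8 × 1.11 = 6.34×10^8 J/m².
Total heat: Q = q × A = 6.34×10^8 × (331 × 10⁶ m²) = 2.10×10^17 J.

2.1×10^17 J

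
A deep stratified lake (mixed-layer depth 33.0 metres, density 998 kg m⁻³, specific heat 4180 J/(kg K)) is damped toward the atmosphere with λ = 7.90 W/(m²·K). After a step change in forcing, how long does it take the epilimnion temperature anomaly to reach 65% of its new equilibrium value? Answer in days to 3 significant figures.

212 days

Areal heat capacity C = ρ c_p D = 998 × 4180 × 33.0 = 1.38×10^8 J m⁻² K⁻¹.
τ = C / λ = 1.38×10^8 / 7.90 = 1.74×10^7 s.
Fraction reached: 1 − e^(−t/τ) = 0.65 ⇒ t = −τ ln(1 − 0.65) = τ × 1.05.
t = 1.83×10^7 s = 212 days.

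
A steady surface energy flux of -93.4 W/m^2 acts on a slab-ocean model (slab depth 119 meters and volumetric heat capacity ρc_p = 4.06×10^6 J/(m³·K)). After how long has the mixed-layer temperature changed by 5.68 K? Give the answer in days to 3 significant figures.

Areal heat capacity C = ρc_p × D = 4.06×10^6 × 119 = 4.83×10^8 J/(m^2 K).
Time required: Δt = C ΔT / F = 4.83×10^8 × -5.68 / -93.4 = 2.94×10^7 s.
In days: 2.94×10^7 s / (86400 s/day) = 340 days.

340 days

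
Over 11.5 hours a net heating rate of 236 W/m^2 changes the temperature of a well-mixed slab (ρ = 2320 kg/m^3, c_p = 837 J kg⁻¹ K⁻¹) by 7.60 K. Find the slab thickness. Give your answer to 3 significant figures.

Heat input Q = F Δt = 236 × 41400 s = 9.77×10^6 J/m².
Required areal heat capacity C = Q / ΔT = 1.29×10^6 J/(m²·K).
Depth D = C / (ρ c_p) = 1.29×10^6 / (2320 × 837) = 0.662 m.

0.662 m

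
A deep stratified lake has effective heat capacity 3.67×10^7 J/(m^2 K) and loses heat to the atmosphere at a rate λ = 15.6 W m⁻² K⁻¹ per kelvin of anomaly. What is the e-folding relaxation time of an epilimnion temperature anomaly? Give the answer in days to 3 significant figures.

27.2 days

Areal heat capacity C = 3.67×10^7 J/(m^2 K) (given).
Relaxation time τ = C / λ = 3.67×10^7 / 15.6 = 2.35×10^6 s.
In days: 2.35×10^6 s / (86400 s/day) = 27.2 days.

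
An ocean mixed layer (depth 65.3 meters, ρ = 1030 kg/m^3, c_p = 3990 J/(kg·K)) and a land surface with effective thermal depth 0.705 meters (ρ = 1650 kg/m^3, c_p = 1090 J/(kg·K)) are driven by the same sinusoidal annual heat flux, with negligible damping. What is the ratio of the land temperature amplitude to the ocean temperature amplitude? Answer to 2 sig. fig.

210

C_ocean = 1030 × 3990 × 65.3 = 2.68×10^8 J/(m²·K).
C_land = 1650 × 1090 × 0.705 = 1.27×10^6 J/(m²·K).
Undamped amplitude ∝ 1/C, so A_land/A_ocean = C_ocean/C_land = 212.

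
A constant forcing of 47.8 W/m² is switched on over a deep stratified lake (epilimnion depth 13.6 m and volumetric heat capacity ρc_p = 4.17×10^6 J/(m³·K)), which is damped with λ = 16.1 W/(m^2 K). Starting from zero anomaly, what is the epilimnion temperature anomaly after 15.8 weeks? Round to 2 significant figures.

Areal heat capacity C = ρc_p × D = 4.17×10^6 × 13.6 = 5.67×10^7 J/(m²·K).
τ = C / λ = 5.67×10^7 / 16.1 = 3.52×10^6 s.
Equilibrium anomaly ΔT_eq = F / λ = 47.8 / 16.1 = 2.97 K.
t = 15.8 weeks = 9.56×10^6 s, so t/τ = 2.71.
ΔT(t) = ΔT_eq (1 − e^(−t/τ)) = 2.97 × (1 − e^−2.71) = 2.77 K.

2.8 K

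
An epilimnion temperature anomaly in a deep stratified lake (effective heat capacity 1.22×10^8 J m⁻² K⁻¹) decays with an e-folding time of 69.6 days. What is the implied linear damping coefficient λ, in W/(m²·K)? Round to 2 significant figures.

20

Areal heat capacity C = 1.22×10^8 J m⁻² K⁻¹ (given).
τ = 69.6 days = 6.01×10^6 s.
λ = C / τ = 1.22×10^8 / 6.01×10^6 = 20.3 W/(m²·K).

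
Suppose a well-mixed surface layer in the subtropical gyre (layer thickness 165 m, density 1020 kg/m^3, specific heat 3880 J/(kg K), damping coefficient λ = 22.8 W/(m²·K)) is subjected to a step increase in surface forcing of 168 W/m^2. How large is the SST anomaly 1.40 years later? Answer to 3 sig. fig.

Areal heat capacity C = ρ c_p D = 1020 × 3880 × 165 = 6.53×10^8 J m⁻² K⁻¹.
τ = C / λ = 6.53×10^8 / 22.8 = 2.86×10^7 s.
Equilibrium anomaly ΔT_eq = F / λ = 168 / 22.8 = 7.37 K.
t = 1.40 years = 4.42×10^7 s, so t/τ = 1.54.
ΔT(t) = ΔT_eq (1 − e^(−t/τ)) = 7.37 × (1 − e^−1.54) = 5.79 K.

5.79 K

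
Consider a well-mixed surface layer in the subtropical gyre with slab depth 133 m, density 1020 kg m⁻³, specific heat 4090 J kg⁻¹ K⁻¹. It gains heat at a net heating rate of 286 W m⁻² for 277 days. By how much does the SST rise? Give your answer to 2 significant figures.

12 K

Areal heat capacity C = ρ c_p D = 1020 × 4090 × 133 = 5.55×10^8 J/(m^2 K).
Net heat input Q = F Δt = 286 × (277 days × 86400 s/day) = 6.84×10^9 J/m².
ΔT = Q / C = 6.84×10^9 / 5.55×10^8 = 12.3 K.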